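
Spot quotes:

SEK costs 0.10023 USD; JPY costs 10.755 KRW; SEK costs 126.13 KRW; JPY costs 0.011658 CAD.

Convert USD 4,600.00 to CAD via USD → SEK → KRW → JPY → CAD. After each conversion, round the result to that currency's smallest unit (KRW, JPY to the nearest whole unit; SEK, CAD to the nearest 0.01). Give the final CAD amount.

CAD 6,274.69

USD 4,600.00 ÷ 0.10023 = SEK 45,894.44
SEK 45,894.44 × 126.13 = KRW 5,788,666
KRW 5,788,666 ÷ 10.755 = JPY 538,230
JPY 538,230 × 0.011658 = CAD 6,274.69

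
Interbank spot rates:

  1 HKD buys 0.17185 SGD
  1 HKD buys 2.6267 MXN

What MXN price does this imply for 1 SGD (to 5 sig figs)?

1 SGD ÷ 0.17185 = 5.81903 HKD
5.81903 HKD × 2.6267 = 15.2848 MXN

SGD/MXN = 15.285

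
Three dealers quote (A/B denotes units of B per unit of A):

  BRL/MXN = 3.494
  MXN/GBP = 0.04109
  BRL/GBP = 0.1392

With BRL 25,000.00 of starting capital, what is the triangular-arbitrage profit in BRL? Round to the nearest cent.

Profitable loop is BRL → MXN → GBP → BRL:
BRL 25,000.00 × 3.494 = MXN 87,350.00
MXN 87,350.00 × 0.04109 = GBP 3,589.21
GBP 3,589.21 ÷ 0.1392 = BRL 25,784.57
Profit = BRL 25,784.57 − BRL 25,000.00

Profit: BRL 784.57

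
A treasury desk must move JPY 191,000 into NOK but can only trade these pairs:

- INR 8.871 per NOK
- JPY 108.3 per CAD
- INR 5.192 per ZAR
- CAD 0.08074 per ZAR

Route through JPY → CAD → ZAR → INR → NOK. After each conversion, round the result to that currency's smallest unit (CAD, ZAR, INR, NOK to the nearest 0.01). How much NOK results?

JPY 191,000 ÷ 108.3 = CAD 1,763.62
CAD 1,763.62 ÷ 0.08074 = ZAR 21,843.20
ZAR 21,843.20 × 5.192 = INR 113,409.89
INR 113,409.89 ÷ 8.871 = NOK 12,784.34

NOK 12,784.34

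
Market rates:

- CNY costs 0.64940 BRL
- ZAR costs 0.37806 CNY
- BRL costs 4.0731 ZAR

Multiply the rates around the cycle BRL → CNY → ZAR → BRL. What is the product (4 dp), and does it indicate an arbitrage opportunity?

1.0000 (no arbitrage)

Around BRL → CNY → ZAR → BRL: 1 ÷ 0.64940 ÷ 0.37806 ÷ 4.0731 = 1.000004
Product ≈ 1 (deviation 0.000%, within rounding noise).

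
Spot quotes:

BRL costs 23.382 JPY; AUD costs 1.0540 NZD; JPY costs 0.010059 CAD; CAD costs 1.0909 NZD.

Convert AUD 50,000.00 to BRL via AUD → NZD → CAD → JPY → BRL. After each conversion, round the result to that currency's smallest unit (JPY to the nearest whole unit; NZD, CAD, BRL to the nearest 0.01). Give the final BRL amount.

AUD 50,000.00 × 1.0540 = NZD 52,700.00
NZD 52,700.00 ÷ 1.0909 = CAD 48,308.74
CAD 48,308.74 ÷ 0.010059 = JPY 4,802,539
JPY 4,802,539 ÷ 23.382 = BRL 205,394.71

BRL 205,394.71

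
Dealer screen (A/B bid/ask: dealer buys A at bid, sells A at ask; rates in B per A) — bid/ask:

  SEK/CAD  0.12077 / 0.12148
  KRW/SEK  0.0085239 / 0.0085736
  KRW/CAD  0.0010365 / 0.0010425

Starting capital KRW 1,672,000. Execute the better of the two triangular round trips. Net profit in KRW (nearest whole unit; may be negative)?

Net result: KRW -8,060 (no profitable arbitrage after spreads)

Best loop KRW → CAD → SEK → KRW:
KRW 1,672,000 × 0.0010365 (sell KRW at bid) = CAD 1,733.03
CAD 1,733.03 ÷ 0.12148 (buy SEK at ask) = SEK 14,265.95
SEK 14,265.95 ÷ 0.0085736 (buy KRW at ask) = KRW 1,663,940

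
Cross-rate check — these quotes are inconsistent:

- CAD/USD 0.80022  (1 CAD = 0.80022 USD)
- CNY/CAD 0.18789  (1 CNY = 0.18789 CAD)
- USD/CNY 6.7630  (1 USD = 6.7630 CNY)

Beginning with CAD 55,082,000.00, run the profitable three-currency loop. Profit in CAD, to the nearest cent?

Profitable loop is CAD → USD → CNY → CAD:
CAD 55,082,000.00 × 0.80022 = USD 44,077,718.04
USD 44,077,718.04 × 6.7630 = CNY 298,097,607.10
CNY 298,097,607.10 × 0.18789 = CAD 56,009,559.40
Profit = CAD 56,009,559.40 − CAD 55,082,000.00

Profit: CAD 927,559.40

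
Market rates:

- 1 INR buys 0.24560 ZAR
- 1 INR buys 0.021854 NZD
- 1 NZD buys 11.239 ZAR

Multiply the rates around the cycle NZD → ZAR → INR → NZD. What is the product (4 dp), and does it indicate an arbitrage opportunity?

1.0001 (no arbitrage)

Around NZD → ZAR → INR → NZD: 1 × 11.239 ÷ 0.24560 × 0.021854 = 1.000070
Product ≈ 1 (deviation 0.007%, within rounding noise).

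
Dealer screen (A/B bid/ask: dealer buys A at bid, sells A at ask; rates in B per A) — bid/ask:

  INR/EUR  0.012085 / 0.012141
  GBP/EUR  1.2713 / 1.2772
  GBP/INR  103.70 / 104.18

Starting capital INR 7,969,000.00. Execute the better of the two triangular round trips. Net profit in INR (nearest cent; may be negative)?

Net profit: INR 40,641.20

Best loop INR → GBP → EUR → INR:
INR 7,969,000.00 ÷ 104.18 (buy GBP at ask) = GBP 76,492.61
GBP 76,492.61 × 1.2713 (sell GBP at bid) = EUR 97,245.05
EUR 97,245.05 ÷ 0.012141 (buy INR at ask) = INR 8,009,641.20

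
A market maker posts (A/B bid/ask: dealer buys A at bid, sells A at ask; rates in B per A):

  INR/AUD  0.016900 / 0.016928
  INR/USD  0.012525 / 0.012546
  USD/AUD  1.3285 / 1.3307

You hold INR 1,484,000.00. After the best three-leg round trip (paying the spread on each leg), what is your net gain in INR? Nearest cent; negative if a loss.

Best loop INR → AUD → USD → INR:
INR 1,484,000.00 × 0.016900 (sell INR at bid) = AUD 25,079.60
AUD 25,079.60 ÷ 1.3307 (buy USD at ask) = USD 18,846.92
USD 18,846.92 ÷ 0.012546 (buy INR at ask) = INR 1,502,225.62

Net profit: INR 18,225.62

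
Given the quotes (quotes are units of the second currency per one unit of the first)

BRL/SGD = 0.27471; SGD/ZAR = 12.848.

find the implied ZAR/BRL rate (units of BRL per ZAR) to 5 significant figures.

ZAR/BRL = 0.28333

1 ZAR ÷ 12.848 = 0.0778331 SGD
0.0778331 SGD ÷ 0.27471 = 0.283328 BRL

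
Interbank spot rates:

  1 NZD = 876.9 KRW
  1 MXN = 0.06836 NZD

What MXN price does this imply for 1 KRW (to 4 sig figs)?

KRW/MXN = 0.01668

1 KRW ÷ 876.9 = 0.00114038 NZD
0.00114038 NZD ÷ 0.06836 = 0.016682 MXN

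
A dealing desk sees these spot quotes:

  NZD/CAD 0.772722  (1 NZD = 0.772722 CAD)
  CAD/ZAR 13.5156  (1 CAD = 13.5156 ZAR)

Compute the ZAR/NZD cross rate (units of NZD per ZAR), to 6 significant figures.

1 ZAR ÷ 13.5156 = 0.0739886 CAD
0.0739886 CAD ÷ 0.772722 = 0.0957506 NZD

ZAR/NZD = 0.0957506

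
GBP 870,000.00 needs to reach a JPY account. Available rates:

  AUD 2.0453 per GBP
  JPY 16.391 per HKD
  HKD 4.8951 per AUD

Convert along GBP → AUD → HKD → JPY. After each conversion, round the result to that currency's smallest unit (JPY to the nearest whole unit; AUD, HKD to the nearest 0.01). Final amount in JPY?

GBP 870,000.00 × 2.0453 = AUD 1,779,411.00
AUD 1,779,411.00 × 4.8951 = HKD 8,710,394.79
HKD 8,710,394.79 × 16.391 = JPY 142,772,081

JPY 142,772,081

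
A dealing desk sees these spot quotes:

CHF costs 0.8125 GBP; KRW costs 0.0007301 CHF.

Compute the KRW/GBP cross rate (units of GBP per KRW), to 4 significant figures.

KRW/GBP = 0.0005932

1 KRW × 0.0007301 = 0.0007301 CHF
0.0007301 CHF × 0.8125 = 0.000593206 GBP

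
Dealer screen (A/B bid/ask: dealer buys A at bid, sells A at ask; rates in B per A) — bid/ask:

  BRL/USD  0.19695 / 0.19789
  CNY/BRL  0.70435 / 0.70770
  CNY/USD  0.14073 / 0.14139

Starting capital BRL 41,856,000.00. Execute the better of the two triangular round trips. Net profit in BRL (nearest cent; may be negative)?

Best loop BRL → CNY → USD → BRL:
BRL 41,856,000.00 ÷ 0.70770 (buy CNY at ask) = CNY 59,143,704.96
CNY 59,143,704.96 × 0.14073 (sell CNY at bid) = USD 8,323,293.60
USD 8,323,293.60 ÷ 0.19789 (buy BRL at ask) = BRL 42,060,203.14

Net profit: BRL 204,203.14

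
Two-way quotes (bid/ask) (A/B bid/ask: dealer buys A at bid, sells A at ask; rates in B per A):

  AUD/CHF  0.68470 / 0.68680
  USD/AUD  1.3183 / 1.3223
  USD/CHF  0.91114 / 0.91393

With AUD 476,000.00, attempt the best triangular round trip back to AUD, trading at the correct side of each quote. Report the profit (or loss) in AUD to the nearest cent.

Best loop AUD → USD → CHF → AUD:
AUD 476,000.00 ÷ 1.3223 (buy USD at ask) = USD 359,978.82
USD 359,978.82 × 0.91114 (sell USD at bid) = CHF 327,991.11
CHF 327,991.11 ÷ 0.68680 (buy AUD at ask) = AUD 477,564.22

Net profit: AUD 1,564.22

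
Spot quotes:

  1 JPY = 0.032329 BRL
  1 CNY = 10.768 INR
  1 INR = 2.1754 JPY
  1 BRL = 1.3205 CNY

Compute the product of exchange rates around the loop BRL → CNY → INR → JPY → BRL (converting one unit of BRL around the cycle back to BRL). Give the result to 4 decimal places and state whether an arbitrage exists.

Around BRL → CNY → INR → JPY → BRL: 1 × 1.3205 × 10.768 × 2.1754 × 0.032329 = 1.000011
Product ≈ 1 (deviation 0.001%, within rounding noise).

1.0000 (no arbitrage)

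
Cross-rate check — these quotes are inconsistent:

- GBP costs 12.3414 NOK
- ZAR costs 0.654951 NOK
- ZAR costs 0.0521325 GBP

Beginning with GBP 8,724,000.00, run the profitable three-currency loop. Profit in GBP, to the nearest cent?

Profitable loop is GBP → ZAR → NOK → GBP:
GBP 8,724,000.00 ÷ 0.0521325 = ZAR 167,342,828.37
ZAR 167,342,828.37 × 0.654951 = NOK 109,601,352.78
NOK 109,601,352.78 ÷ 12.3414 = GBP 8,880,787.66
Profit = GBP 8,880,787.66 − GBP 8,724,000.00

Profit: GBP 156,787.66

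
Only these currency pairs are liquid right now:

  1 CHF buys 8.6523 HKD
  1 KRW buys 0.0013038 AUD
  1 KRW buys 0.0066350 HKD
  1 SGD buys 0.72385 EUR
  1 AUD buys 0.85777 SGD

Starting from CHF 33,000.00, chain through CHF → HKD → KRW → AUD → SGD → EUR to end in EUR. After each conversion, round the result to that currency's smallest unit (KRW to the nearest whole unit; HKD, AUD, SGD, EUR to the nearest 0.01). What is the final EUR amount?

CHF 33,000.00 × 8.6523 = HKD 285,525.90
HKD 285,525.90 ÷ 0.0066350 = KRW 43,033,293
KRW 43,033,293 × 0.0013038 = AUD 56,106.81
AUD 56,106.81 × 0.85777 = SGD 48,126.74
SGD 48,126.74 × 0.72385 = EUR 34,836.54

EUR 34,836.54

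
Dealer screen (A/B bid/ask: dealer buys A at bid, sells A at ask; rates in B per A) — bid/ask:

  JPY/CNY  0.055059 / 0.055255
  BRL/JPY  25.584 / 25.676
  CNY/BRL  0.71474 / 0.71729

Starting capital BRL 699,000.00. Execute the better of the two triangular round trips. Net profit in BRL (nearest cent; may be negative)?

Best loop BRL → JPY → CNY → BRL:
BRL 699,000.00 × 25.584 (sell BRL at bid) = JPY 17,883,216
JPY 17,883,216 × 0.055059 (sell JPY at bid) = CNY 984,631.99
CNY 984,631.99 × 0.71474 (sell CNY at bid) = BRL 703,755.87

Net profit: BRL 4,755.87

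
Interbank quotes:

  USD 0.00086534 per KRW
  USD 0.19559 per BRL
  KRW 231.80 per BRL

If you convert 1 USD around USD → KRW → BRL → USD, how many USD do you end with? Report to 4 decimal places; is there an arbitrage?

Around USD → KRW → BRL → USD: 1 ÷ 0.00086534 ÷ 231.80 × 0.19559 = 0.975094
Product < 1; profitable direction is USD → BRL → KRW → USD.

0.9751 (arbitrage exists)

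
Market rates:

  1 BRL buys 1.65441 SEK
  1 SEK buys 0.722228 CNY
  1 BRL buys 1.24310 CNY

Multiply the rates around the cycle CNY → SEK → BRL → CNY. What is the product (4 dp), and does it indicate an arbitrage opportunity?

1.0404 (arbitrage exists)

Around CNY → SEK → BRL → CNY: 1 ÷ 0.722228 ÷ 1.65441 × 1.24310 = 1.040372
Product > 1; profitable direction is CNY → SEK → BRL → CNY.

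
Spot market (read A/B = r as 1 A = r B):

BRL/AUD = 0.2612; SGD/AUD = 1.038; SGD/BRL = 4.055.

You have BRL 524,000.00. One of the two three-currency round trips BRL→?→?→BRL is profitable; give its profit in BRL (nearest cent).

Profit: BRL 10,684.96

Profitable loop is BRL → AUD → SGD → BRL:
BRL 524,000.00 × 0.2612 = AUD 136,868.80
AUD 136,868.80 ÷ 1.038 = SGD 131,858.19
SGD 131,858.19 × 4.055 = BRL 534,684.96
Profit = BRL 534,684.96 − BRL 524,000.00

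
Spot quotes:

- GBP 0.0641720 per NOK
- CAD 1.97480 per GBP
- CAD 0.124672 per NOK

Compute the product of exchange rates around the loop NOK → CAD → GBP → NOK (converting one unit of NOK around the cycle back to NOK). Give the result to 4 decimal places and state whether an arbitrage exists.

0.9838 (arbitrage exists)

Around NOK → CAD → GBP → NOK: 1 × 0.124672 ÷ 1.97480 ÷ 0.0641720 = 0.983785
Product < 1; profitable direction is NOK → GBP → CAD → NOK.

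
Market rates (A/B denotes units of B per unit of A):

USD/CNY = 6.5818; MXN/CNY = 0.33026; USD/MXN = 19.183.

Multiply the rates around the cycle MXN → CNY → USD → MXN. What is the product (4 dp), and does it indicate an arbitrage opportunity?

0.9626 (arbitrage exists)

Around MXN → CNY → USD → MXN: 1 × 0.33026 ÷ 6.5818 × 19.183 = 0.962560
Product < 1; profitable direction is MXN → USD → CNY → MXN.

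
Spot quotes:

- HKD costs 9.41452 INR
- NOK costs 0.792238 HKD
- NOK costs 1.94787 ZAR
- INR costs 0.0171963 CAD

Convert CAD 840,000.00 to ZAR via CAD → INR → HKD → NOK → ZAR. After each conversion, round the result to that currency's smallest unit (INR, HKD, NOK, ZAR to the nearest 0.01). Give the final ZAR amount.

ZAR 12,757,053.88

CAD 840,000.00 ÷ 0.0171963 = INR 48,847,717.24
INR 48,847,717.24 ÷ 9.41452 = HKD 5,188,551.01
HKD 5,188,551.01 ÷ 0.792238 = NOK 6,549,232.69
NOK 6,549,232.69 × 1.94787 = ZAR 12,757,053.88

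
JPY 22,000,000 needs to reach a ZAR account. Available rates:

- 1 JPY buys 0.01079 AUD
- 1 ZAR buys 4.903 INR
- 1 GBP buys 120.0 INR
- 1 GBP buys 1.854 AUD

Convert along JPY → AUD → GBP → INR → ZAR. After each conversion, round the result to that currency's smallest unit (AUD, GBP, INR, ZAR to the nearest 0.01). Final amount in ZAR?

ZAR 3,133,673.59

JPY 22,000,000 × 0.01079 = AUD 237,380.00
AUD 237,380.00 ÷ 1.854 = GBP 128,036.68
GBP 128,036.68 × 120.0 = INR 15,364,401.60
INR 15,364,401.60 ÷ 4.903 = ZAR 3,133,673.59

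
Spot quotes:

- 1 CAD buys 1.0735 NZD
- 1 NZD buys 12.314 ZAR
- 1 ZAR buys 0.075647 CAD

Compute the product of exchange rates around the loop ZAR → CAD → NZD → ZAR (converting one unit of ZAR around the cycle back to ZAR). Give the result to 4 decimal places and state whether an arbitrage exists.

Around ZAR → CAD → NZD → ZAR: 1 × 0.075647 × 1.0735 × 12.314 = 0.999984
Product ≈ 1 (deviation 0.002%, within rounding noise).

1.0000 (no arbitrage)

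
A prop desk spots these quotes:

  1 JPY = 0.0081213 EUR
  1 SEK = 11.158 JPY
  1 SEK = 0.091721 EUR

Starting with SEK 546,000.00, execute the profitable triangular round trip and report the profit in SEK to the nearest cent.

Profit: SEK 6,649.16

Profitable loop is SEK → EUR → JPY → SEK:
SEK 546,000.00 × 0.091721 = EUR 50,079.67
EUR 50,079.67 ÷ 0.0081213 = JPY 6,166,459
JPY 6,166,459 ÷ 11.158 = SEK 552,649.16
Profit = SEK 552,649.16 − SEK 546,000.00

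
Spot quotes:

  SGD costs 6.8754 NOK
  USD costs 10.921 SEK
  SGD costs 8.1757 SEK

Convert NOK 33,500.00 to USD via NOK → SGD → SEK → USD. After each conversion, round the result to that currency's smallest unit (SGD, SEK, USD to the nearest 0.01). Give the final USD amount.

USD 3,647.62

NOK 33,500.00 ÷ 6.8754 = SGD 4,872.44
SGD 4,872.44 × 8.1757 = SEK 39,835.61
SEK 39,835.61 ÷ 10.921 = USD 3,647.62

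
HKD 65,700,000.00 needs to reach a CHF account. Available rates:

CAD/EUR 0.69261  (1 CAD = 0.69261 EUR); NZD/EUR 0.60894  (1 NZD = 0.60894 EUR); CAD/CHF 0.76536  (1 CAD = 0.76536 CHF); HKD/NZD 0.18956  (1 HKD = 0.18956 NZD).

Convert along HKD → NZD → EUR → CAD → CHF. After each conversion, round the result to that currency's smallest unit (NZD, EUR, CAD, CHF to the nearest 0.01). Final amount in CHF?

HKD 65,700,000.00 × 0.18956 = NZD 12,454,092.00
NZD 12,454,092.00 × 0.60894 = EUR 7,583,794.78
EUR 7,583,794.78 ÷ 0.69261 = CAD 10,949,588.92
CAD 10,949,588.92 × 0.76536 = CHF 8,380,377.38

CHF 8,380,377.38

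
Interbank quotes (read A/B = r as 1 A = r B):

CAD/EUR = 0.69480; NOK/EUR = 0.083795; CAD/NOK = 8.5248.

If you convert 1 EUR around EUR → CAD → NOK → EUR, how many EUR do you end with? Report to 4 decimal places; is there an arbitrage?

1.0281 (arbitrage exists)

Around EUR → CAD → NOK → EUR: 1 ÷ 0.69480 × 8.5248 × 0.083795 = 1.028117
Product > 1; profitable direction is EUR → CAD → NOK → EUR.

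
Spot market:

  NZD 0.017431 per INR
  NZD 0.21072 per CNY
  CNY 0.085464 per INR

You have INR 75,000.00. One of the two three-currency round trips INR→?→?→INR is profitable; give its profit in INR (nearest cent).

Profit: INR 2,486.84

Profitable loop is INR → CNY → NZD → INR:
INR 75,000.00 × 0.085464 = CNY 6,409.80
CNY 6,409.80 × 0.21072 = NZD 1,350.67
NZD 1,350.67 ÷ 0.017431 = INR 77,486.84
Profit = INR 77,486.84 − INR 75,000.00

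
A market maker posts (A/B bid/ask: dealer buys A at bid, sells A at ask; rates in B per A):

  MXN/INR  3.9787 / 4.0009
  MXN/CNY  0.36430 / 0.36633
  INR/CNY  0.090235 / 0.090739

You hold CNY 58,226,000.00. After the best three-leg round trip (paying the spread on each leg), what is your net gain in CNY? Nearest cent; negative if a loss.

Net profit: CNY 202,460.29

Best loop CNY → INR → MXN → CNY:
CNY 58,226,000.00 ÷ 0.090739 (buy INR at ask) = INR 641,686,595.62
INR 641,686,595.62 ÷ 4.0009 (buy MXN at ask) = MXN 160,385,562.15
MXN 160,385,562.15 × 0.36430 (sell MXN at bid) = CNY 58,428,460.29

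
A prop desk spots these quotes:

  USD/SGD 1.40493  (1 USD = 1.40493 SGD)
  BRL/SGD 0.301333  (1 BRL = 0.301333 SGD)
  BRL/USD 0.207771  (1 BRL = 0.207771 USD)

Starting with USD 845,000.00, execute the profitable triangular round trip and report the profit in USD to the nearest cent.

Profit: USD 27,295.81

Profitable loop is USD → BRL → SGD → USD:
USD 845,000.00 ÷ 0.207771 = BRL 4,066,977.59
BRL 4,066,977.59 × 0.301333 = SGD 1,225,514.56
SGD 1,225,514.56 ÷ 1.40493 = USD 872,295.81
Profit = USD 872,295.81 − USD 845,000.00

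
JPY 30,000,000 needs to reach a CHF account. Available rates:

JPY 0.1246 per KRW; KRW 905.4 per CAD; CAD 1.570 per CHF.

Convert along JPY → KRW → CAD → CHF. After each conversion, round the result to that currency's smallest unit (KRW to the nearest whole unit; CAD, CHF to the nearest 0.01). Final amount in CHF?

CHF 169,380.37

JPY 30,000,000 ÷ 0.1246 = KRW 240,770,465
KRW 240,770,465 ÷ 905.4 = CAD 265,927.18
CAD 265,927.18 ÷ 1.570 = CHF 169,380.37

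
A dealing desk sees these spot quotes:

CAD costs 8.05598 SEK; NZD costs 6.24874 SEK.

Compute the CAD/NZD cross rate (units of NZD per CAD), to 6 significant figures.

1 CAD × 8.05598 = 8.05598 SEK
8.05598 SEK ÷ 6.24874 = 1.28922 NZD

CAD/NZD = 1.28922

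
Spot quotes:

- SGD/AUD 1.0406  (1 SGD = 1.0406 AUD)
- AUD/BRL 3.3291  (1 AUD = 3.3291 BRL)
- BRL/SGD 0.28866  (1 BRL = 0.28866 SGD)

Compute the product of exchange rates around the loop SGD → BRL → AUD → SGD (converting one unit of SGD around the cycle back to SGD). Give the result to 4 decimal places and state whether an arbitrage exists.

1.0000 (no arbitrage)

Around SGD → BRL → AUD → SGD: 1 ÷ 0.28866 ÷ 3.3291 ÷ 1.0406 = 1.000006
Product ≈ 1 (deviation 0.001%, within rounding noise).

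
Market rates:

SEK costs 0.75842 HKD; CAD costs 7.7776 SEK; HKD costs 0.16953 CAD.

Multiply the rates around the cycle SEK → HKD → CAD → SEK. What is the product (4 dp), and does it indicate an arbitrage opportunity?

1.0000 (no arbitrage)

Around SEK → HKD → CAD → SEK: 1 × 0.75842 × 0.16953 × 7.7776 = 1.000004
Product ≈ 1 (deviation 0.000%, within rounding noise).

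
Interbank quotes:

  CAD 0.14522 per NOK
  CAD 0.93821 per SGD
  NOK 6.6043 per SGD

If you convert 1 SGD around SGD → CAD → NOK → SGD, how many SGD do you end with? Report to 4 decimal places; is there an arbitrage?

Around SGD → CAD → NOK → SGD: 1 × 0.93821 ÷ 0.14522 ÷ 6.6043 = 0.978243
Product < 1; profitable direction is SGD → NOK → CAD → SGD.

0.9782 (arbitrage exists)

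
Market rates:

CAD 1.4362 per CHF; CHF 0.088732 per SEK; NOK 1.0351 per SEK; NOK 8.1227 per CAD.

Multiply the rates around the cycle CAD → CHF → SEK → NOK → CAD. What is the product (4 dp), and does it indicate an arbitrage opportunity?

Around CAD → CHF → SEK → NOK → CAD: 1 ÷ 1.4362 ÷ 0.088732 × 1.0351 ÷ 8.1227 = 0.999969
Product ≈ 1 (deviation 0.003%, within rounding noise).

1.0000 (no arbitrage)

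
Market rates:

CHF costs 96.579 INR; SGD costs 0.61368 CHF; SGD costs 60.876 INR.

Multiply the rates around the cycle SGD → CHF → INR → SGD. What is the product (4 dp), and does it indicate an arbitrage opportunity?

Around SGD → CHF → INR → SGD: 1 × 0.61368 × 96.579 ÷ 60.876 = 0.973596
Product < 1; profitable direction is SGD → INR → CHF → SGD.

0.9736 (arbitrage exists)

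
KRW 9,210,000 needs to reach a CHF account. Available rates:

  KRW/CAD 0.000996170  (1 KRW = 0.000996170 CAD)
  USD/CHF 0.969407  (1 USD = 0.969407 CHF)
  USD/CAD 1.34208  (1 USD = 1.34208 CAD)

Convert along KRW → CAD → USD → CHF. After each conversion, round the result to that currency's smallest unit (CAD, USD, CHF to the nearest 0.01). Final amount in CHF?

KRW 9,210,000 × 0.000996170 = CAD 9,174.73
CAD 9,174.73 ÷ 1.34208 = USD 6,836.20
USD 6,836.20 × 0.969407 = CHF 6,627.06

CHF 6,627.06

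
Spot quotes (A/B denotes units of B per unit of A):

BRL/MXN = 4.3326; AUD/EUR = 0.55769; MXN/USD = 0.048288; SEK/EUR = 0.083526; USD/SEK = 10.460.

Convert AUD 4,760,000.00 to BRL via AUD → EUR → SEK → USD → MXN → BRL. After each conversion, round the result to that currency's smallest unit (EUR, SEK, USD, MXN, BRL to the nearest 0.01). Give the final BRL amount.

BRL 14,523,076.59

AUD 4,760,000.00 × 0.55769 = EUR 2,654,604.40
EUR 2,654,604.40 ÷ 0.083526 = SEK 31,781,773.34
SEK 31,781,773.34 ÷ 10.460 = USD 3,038,410.45
USD 3,038,410.45 ÷ 0.048288 = MXN 62,922,681.62
MXN 62,922,681.62 ÷ 4.3326 = BRL 14,523,076.59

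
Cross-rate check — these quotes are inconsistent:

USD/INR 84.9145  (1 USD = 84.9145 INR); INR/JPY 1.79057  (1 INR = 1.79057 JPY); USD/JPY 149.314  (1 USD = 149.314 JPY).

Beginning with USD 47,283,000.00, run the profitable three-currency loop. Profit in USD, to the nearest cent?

Profit: USD 864,933.75

Profitable loop is USD → INR → JPY → USD:
USD 47,283,000.00 × 84.9145 = INR 4,015,012,303.50
INR 4,015,012,303.50 × 1.79057 = JPY 7,189,160,580
JPY 7,189,160,580 ÷ 149.314 = USD 48,147,933.75
Profit = USD 48,147,933.75 − USD 47,283,000.00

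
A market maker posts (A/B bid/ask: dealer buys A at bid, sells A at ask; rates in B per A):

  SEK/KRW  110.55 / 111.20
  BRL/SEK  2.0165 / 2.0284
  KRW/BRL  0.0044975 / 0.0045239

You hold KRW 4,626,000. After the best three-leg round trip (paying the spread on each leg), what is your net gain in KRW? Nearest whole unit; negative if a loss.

Best loop KRW → BRL → SEK → KRW:
KRW 4,626,000 × 0.0044975 (sell KRW at bid) = BRL 20,805.43
BRL 20,805.43 × 2.0165 (sell BRL at bid) = SEK 41,954.16
SEK 41,954.16 × 110.55 (sell SEK at bid) = KRW 4,638,032

Net profit: KRW 12,032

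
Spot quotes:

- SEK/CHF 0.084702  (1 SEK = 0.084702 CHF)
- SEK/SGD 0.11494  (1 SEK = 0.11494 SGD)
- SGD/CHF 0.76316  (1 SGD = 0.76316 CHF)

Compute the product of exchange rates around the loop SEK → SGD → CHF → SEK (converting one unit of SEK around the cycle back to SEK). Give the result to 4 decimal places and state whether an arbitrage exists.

1.0356 (arbitrage exists)

Around SEK → SGD → CHF → SEK: 1 × 0.11494 × 0.76316 ÷ 0.084702 = 1.035603
Product > 1; profitable direction is SEK → SGD → CHF → SEK.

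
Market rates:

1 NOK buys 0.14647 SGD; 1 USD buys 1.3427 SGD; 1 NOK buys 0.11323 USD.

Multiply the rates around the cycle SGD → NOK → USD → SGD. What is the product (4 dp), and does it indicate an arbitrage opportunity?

1.0380 (arbitrage exists)

Around SGD → NOK → USD → SGD: 1 ÷ 0.14647 × 0.11323 × 1.3427 = 1.037987
Product > 1; profitable direction is SGD → NOK → USD → SGD.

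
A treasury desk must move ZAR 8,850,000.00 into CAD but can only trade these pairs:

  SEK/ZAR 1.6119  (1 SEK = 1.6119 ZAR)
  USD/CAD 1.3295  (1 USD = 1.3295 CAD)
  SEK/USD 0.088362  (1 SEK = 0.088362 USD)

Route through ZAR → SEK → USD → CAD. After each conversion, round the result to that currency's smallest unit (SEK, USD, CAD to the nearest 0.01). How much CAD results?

ZAR 8,850,000.00 ÷ 1.6119 = SEK 5,490,415.04
SEK 5,490,415.04 × 0.088362 = USD 485,144.05
USD 485,144.05 × 1.3295 = CAD 644,999.01

CAD 644,999.01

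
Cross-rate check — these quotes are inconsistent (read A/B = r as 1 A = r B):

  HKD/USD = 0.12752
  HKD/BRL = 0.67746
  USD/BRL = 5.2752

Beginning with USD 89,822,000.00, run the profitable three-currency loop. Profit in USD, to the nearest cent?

Profitable loop is USD → HKD → BRL → USD:
USD 89,822,000.00 ÷ 0.12752 = HKD 704,375,784.19
HKD 704,375,784.19 × 0.67746 = BRL 477,186,418.76
BRL 477,186,418.76 ÷ 5.2752 = USD 90,458,450.63
Profit = USD 90,458,450.63 − USD 89,822,000.00

Profit: USD 636,450.63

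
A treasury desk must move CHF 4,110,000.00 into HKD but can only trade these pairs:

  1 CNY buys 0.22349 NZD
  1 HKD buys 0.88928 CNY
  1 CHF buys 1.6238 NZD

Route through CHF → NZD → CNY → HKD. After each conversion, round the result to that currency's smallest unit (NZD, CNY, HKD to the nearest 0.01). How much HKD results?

CHF 4,110,000.00 × 1.6238 = NZD 6,673,818.00
NZD 6,673,818.00 ÷ 0.22349 = CNY 29,861,819.32
CNY 29,861,819.32 ÷ 0.88928 = HKD 33,579,771.64

HKD 33,579,771.64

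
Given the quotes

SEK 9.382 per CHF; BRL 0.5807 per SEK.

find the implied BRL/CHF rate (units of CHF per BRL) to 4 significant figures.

BRL/CHF = 0.1835

1 BRL ÷ 0.5807 = 1.72206 SEK
1.72206 SEK ÷ 9.382 = 0.183549 CHF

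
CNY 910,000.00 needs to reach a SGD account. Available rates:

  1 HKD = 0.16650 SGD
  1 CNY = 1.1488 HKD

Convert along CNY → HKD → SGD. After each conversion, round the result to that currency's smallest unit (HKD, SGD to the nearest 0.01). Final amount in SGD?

CNY 910,000.00 × 1.1488 = HKD 1,045,408.00
HKD 1,045,408.00 × 0.16650 = SGD 174,060.43

SGD 174,060.43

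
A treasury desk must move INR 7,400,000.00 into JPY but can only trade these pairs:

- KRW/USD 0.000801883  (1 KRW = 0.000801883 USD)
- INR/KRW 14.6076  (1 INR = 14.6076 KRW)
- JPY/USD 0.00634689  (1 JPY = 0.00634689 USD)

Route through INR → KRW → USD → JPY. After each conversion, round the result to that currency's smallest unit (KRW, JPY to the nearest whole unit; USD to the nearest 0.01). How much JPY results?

JPY 13,657,168

INR 7,400,000.00 × 14.6076 = KRW 108,096,240
KRW 108,096,240 × 0.000801883 = USD 86,680.54
USD 86,680.54 ÷ 0.00634689 = JPY 13,657,168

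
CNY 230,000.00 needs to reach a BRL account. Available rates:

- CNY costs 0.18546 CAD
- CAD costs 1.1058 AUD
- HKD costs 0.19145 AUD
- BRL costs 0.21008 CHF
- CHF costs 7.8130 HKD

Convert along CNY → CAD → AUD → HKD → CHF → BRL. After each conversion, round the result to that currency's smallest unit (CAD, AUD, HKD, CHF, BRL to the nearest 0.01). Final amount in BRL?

BRL 150,105.53

CNY 230,000.00 × 0.18546 = CAD 42,655.80
CAD 42,655.80 × 1.1058 = AUD 47,168.78
AUD 47,168.78 ÷ 0.19145 = HKD 246,376.50
HKD 246,376.50 ÷ 7.8130 = CHF 31,534.17
CHF 31,534.17 ÷ 0.21008 = BRL 150,105.53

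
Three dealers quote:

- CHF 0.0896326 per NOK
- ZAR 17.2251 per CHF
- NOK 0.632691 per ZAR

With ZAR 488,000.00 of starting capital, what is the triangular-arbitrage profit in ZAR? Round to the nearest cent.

Profit: ZAR 11,574.68

Profitable loop is ZAR → CHF → NOK → ZAR:
ZAR 488,000.00 ÷ 17.2251 = CHF 28,330.75
CHF 28,330.75 ÷ 0.0896326 = NOK 316,076.40
NOK 316,076.40 ÷ 0.632691 = ZAR 499,574.68
Profit = ZAR 499,574.68 − ZAR 488,000.00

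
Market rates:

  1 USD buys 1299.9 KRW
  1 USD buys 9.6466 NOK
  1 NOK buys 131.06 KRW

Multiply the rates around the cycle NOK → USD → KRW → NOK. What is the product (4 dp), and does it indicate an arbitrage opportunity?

1.0282 (arbitrage exists)

Around NOK → USD → KRW → NOK: 1 ÷ 9.6466 × 1299.9 ÷ 131.06 = 1.028171
Product > 1; profitable direction is NOK → USD → KRW → NOK.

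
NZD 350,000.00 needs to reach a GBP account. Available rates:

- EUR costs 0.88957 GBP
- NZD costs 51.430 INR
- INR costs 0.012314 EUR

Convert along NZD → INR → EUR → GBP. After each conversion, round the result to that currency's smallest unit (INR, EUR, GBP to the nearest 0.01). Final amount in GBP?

GBP 197,180.45

NZD 350,000.00 × 51.430 = INR 18,000,500.00
INR 18,000,500.00 × 0.012314 = EUR 221,658.16
EUR 221,658.16 × 0.88957 = GBP 197,180.45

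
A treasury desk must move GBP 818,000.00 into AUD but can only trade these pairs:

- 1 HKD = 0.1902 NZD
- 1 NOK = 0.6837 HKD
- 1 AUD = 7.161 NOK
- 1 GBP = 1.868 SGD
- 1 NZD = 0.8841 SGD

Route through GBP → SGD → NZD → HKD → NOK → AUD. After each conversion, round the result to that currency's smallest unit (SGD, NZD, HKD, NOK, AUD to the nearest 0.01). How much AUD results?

AUD 1,856,004.47

GBP 818,000.00 × 1.868 = SGD 1,528,024.00
SGD 1,528,024.00 ÷ 0.8841 = NZD 1,728,338.42
NZD 1,728,338.42 ÷ 0.1902 = HKD 9,086,952.79
HKD 9,086,952.79 ÷ 0.6837 = NOK 13,290,848.02
NOK 13,290,848.02 ÷ 7.161 = AUD 1,856,004.47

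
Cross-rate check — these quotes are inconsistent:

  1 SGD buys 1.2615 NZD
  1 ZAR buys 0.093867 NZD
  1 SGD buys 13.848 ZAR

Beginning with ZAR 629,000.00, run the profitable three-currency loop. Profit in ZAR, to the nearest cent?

Profit: ZAR 19,131.88

Profitable loop is ZAR → NZD → SGD → ZAR:
ZAR 629,000.00 × 0.093867 = NZD 59,042.34
NZD 59,042.34 ÷ 1.2615 = SGD 46,803.28
SGD 46,803.28 × 13.848 = ZAR 648,131.88
Profit = ZAR 648,131.88 − ZAR 629,000.00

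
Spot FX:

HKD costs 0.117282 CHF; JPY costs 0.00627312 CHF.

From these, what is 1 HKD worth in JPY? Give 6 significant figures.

HKD/JPY = 18.6960

1 HKD × 0.117282 = 0.117282 CHF
0.117282 CHF ÷ 0.00627312 = 18.696 JPY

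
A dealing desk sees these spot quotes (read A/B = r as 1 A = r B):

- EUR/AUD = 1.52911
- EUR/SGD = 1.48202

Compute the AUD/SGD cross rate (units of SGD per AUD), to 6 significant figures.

AUD/SGD = 0.969204

1 AUD ÷ 1.52911 = 0.653975 EUR
0.653975 EUR × 1.48202 = 0.969204 SGD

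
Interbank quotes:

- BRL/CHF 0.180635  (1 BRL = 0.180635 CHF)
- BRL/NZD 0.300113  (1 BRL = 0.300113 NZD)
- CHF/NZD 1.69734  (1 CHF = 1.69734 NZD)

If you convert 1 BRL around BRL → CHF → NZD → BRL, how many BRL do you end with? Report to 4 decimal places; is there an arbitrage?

Around BRL → CHF → NZD → BRL: 1 × 0.180635 × 1.69734 ÷ 0.300113 = 1.021612
Product > 1; profitable direction is BRL → CHF → NZD → BRL.

1.0216 (arbitrage exists)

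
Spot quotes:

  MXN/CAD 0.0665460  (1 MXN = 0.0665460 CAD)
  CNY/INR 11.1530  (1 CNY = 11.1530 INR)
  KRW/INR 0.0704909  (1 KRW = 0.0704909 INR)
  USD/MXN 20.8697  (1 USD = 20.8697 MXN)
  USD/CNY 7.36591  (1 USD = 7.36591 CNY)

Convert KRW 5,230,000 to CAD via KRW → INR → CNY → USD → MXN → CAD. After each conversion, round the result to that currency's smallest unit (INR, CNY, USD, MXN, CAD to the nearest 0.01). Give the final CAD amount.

KRW 5,230,000 × 0.0704909 = INR 368,667.41
INR 368,667.41 ÷ 11.1530 = CNY 33,055.45
CNY 33,055.45 ÷ 7.36591 = USD 4,487.63
USD 4,487.63 × 20.8697 = MXN 93,655.49
MXN 93,655.49 × 0.0665460 = CAD 6,232.40

CAD 6,232.40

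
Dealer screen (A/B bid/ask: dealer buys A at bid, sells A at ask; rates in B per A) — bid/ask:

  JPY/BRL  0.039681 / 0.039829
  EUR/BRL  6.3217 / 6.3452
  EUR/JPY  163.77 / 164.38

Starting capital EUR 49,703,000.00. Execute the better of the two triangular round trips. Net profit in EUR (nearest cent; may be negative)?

Best loop EUR → JPY → BRL → EUR:
EUR 49,703,000.00 × 163.77 (sell EUR at bid) = JPY 8,139,860,310
JPY 8,139,860,310 × 0.039681 (sell JPY at bid) = BRL 322,997,796.96
BRL 322,997,796.96 ÷ 6.3452 (buy EUR at ask) = EUR 50,904,273.62

Net profit: EUR 1,201,273.62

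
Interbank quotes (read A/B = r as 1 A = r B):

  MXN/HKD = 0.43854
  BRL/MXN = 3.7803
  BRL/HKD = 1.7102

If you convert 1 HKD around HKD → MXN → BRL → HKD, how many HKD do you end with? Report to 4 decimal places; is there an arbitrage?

Around HKD → MXN → BRL → HKD: 1 ÷ 0.43854 ÷ 3.7803 × 1.7102 = 1.031600
Product > 1; profitable direction is HKD → MXN → BRL → HKD.

1.0316 (arbitrage exists)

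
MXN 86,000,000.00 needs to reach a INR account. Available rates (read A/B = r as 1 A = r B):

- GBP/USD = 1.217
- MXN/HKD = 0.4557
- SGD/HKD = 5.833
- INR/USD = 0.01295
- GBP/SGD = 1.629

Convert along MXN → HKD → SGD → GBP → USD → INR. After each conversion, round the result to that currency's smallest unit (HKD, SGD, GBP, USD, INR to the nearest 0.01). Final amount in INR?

INR 387,601,303.47

MXN 86,000,000.00 × 0.4557 = HKD 39,190,200.00
HKD 39,190,200.00 ÷ 5.833 = SGD 6,718,703.93
SGD 6,718,703.93 ÷ 1.629 = GBP 4,124,434.58
GBP 4,124,434.58 × 1.217 = USD 5,019,436.88
USD 5,019,436.88 ÷ 0.01295 = INR 387,601,303.47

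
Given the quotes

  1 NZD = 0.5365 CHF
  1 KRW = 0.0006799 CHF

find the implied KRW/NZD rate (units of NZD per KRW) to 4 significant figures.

1 KRW × 0.0006799 = 0.0006799 CHF
0.0006799 CHF ÷ 0.5365 = 0.00126729 NZD

KRW/NZD = 0.001267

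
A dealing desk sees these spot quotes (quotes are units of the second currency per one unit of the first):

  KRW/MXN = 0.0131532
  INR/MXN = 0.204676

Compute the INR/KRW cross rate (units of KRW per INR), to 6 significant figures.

INR/KRW = 15.5609

1 INR × 0.204676 = 0.204676 MXN
0.204676 MXN ÷ 0.0131532 = 15.5609 KRW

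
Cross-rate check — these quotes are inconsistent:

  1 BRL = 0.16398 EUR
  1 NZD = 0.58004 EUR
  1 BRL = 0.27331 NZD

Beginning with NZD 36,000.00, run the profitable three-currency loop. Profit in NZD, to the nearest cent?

Profit: NZD 1,237.45

Profitable loop is NZD → BRL → EUR → NZD:
NZD 36,000.00 ÷ 0.27331 = BRL 131,718.56
BRL 131,718.56 × 0.16398 = EUR 21,599.21
EUR 21,599.21 ÷ 0.58004 = NZD 37,237.45
Profit = NZD 37,237.45 − NZD 36,000.00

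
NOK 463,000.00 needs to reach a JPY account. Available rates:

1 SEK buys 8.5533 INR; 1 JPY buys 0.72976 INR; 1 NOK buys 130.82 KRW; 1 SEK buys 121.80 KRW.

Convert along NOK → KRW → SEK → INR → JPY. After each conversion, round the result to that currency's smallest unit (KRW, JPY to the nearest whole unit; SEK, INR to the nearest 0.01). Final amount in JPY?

JPY 5,828,563

NOK 463,000.00 × 130.82 = KRW 60,569,660
KRW 60,569,660 ÷ 121.80 = SEK 497,287.85
SEK 497,287.85 × 8.5533 = INR 4,253,452.17
INR 4,253,452.17 ÷ 0.72976 = JPY 5,828,563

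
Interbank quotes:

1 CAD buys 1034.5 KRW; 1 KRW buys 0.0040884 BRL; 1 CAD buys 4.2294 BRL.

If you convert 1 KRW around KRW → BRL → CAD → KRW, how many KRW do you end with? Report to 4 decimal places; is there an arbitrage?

Around KRW → BRL → CAD → KRW: 1 × 0.0040884 ÷ 4.2294 × 1034.5 = 1.000012
Product ≈ 1 (deviation 0.001%, within rounding noise).

1.0000 (no arbitrage)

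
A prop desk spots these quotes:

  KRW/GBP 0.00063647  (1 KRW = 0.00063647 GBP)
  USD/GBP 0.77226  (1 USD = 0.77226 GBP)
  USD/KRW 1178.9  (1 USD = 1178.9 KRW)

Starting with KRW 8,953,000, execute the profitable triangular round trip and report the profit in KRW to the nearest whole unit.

Profitable loop is KRW → USD → GBP → KRW:
KRW 8,953,000 ÷ 1178.9 = USD 7,594.37
USD 7,594.37 × 0.77226 = GBP 5,864.83
GBP 5,864.83 ÷ 0.00063647 = KRW 9,214,616
Profit = KRW 9,214,616 − KRW 8,953,000

Profit: KRW 261,616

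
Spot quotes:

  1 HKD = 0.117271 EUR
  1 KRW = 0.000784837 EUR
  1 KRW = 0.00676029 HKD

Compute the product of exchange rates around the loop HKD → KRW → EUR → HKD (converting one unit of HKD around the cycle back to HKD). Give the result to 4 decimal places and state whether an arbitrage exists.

Around HKD → KRW → EUR → HKD: 1 ÷ 0.00676029 × 0.000784837 ÷ 0.117271 = 0.989973
Product < 1; profitable direction is HKD → EUR → KRW → HKD.

0.9900 (arbitrage exists)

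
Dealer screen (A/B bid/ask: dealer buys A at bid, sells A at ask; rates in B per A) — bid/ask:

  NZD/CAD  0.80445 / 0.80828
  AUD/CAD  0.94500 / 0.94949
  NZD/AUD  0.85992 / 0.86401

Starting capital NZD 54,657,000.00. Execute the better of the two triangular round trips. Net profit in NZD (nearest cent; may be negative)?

Net profit: NZD 293,774.27

Best loop NZD → AUD → CAD → NZD:
NZD 54,657,000.00 × 0.85992 (sell NZD at bid) = AUD 47,000,647.44
AUD 47,000,647.44 × 0.94500 (sell AUD at bid) = CAD 44,415,611.83
CAD 44,415,611.83 ÷ 0.80828 (buy NZD at ask) = NZD 54,950,774.27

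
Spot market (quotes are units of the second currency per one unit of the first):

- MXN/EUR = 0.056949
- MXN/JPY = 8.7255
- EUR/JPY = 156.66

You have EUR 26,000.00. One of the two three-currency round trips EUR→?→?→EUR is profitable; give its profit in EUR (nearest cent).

Profitable loop is EUR → JPY → MXN → EUR:
EUR 26,000.00 × 156.66 = JPY 4,073,160
JPY 4,073,160 ÷ 8.7255 = MXN 466,811.07
MXN 466,811.07 × 0.056949 = EUR 26,584.42
Profit = EUR 26,584.42 − EUR 26,000.00

Profit: EUR 584.42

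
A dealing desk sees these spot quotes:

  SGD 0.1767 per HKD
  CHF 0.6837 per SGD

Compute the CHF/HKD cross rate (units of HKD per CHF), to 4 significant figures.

1 CHF ÷ 0.6837 = 1.46263 SGD
1.46263 SGD ÷ 0.1767 = 8.27747 HKD

CHF/HKD = 8.277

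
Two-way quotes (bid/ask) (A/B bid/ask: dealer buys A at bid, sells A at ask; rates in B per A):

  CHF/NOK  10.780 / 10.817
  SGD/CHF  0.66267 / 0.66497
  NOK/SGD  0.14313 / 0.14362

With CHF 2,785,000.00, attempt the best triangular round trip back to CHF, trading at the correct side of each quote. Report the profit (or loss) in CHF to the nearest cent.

Best loop CHF → NOK → SGD → CHF:
CHF 2,785,000.00 × 10.780 (sell CHF at bid) = NOK 30,022,300.00
NOK 30,022,300.00 × 0.14313 (sell NOK at bid) = SGD 4,297,091.80
SGD 4,297,091.80 × 0.66267 (sell SGD at bid) = CHF 2,847,553.82

Net profit: CHF 62,553.82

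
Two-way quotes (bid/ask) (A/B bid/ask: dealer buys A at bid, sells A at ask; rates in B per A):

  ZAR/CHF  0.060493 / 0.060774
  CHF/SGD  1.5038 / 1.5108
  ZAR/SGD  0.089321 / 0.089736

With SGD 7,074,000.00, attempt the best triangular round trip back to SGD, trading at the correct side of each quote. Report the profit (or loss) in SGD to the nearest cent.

Best loop SGD → ZAR → CHF → SGD:
SGD 7,074,000.00 ÷ 0.089736 (buy ZAR at ask) = ZAR 78,831,238.30
ZAR 78,831,238.30 × 0.060493 (sell ZAR at bid) = CHF 4,768,738.10
CHF 4,768,738.10 × 1.5038 (sell CHF at bid) = SGD 7,171,228.35

Net profit: SGD 97,228.35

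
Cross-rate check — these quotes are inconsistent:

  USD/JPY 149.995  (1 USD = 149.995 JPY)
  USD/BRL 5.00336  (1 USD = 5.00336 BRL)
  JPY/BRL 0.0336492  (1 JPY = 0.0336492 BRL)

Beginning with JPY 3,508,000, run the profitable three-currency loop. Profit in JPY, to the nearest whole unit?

Profit: JPY 30,746

Profitable loop is JPY → BRL → USD → JPY:
JPY 3,508,000 × 0.0336492 = BRL 118,041.39
BRL 118,041.39 ÷ 5.00336 = USD 23,592.42
USD 23,592.42 × 149.995 = JPY 3,538,746
Profit = JPY 3,538,746 − JPY 3,508,000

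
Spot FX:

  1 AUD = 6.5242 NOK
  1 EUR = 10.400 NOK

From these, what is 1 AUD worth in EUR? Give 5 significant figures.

1 AUD × 6.5242 = 6.5242 NOK
6.5242 NOK ÷ 10.400 = 0.627327 EUR

AUD/EUR = 0.62733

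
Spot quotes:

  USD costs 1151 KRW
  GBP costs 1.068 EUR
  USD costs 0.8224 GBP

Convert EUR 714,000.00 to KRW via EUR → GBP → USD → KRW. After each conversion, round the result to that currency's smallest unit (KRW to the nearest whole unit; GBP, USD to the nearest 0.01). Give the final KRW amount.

EUR 714,000.00 ÷ 1.068 = GBP 668,539.33
GBP 668,539.33 ÷ 0.8224 = USD 812,912.61
USD 812,912.61 × 1151 = KRW 935,662,414

KRW 935,662,414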